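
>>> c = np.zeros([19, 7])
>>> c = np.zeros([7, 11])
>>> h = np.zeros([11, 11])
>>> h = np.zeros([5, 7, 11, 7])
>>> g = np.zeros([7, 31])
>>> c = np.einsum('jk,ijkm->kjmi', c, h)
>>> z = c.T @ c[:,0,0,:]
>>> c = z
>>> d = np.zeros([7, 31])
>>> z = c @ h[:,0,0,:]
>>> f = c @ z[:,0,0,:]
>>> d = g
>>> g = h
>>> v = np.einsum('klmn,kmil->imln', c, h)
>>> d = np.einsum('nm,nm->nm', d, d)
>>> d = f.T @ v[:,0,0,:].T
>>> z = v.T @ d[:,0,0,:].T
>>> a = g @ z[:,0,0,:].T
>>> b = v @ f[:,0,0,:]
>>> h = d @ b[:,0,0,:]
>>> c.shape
(5, 7, 7, 5)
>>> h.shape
(7, 7, 7, 7)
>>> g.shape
(5, 7, 11, 7)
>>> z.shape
(5, 7, 7, 7)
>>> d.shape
(7, 7, 7, 11)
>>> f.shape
(5, 7, 7, 7)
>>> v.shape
(11, 7, 7, 5)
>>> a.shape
(5, 7, 11, 5)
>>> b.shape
(11, 7, 7, 7)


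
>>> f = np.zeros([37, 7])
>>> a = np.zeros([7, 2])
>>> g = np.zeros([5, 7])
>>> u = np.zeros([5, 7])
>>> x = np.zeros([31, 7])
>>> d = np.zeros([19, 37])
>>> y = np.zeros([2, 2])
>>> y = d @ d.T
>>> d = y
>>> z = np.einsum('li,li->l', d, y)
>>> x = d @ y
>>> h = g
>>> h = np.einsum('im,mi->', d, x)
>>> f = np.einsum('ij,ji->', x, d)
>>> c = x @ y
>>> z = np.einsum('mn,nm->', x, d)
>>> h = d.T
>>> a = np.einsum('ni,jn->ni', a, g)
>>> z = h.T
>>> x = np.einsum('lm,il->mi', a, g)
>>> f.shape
()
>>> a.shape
(7, 2)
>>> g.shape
(5, 7)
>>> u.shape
(5, 7)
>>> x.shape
(2, 5)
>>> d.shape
(19, 19)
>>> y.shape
(19, 19)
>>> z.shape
(19, 19)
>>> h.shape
(19, 19)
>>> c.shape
(19, 19)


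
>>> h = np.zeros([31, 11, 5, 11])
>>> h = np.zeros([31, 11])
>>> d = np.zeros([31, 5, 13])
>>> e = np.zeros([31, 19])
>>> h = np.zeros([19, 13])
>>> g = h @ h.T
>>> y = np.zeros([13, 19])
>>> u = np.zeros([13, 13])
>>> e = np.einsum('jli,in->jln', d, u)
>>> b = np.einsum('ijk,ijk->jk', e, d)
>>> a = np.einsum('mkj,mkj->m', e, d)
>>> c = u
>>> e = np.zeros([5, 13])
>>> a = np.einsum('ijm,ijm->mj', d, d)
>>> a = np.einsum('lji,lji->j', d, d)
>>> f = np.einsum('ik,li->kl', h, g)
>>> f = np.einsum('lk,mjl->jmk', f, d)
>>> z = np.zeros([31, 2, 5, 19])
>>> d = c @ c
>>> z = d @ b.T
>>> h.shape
(19, 13)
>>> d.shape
(13, 13)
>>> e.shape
(5, 13)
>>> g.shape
(19, 19)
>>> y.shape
(13, 19)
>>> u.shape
(13, 13)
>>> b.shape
(5, 13)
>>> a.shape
(5,)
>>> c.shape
(13, 13)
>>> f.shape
(5, 31, 19)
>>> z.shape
(13, 5)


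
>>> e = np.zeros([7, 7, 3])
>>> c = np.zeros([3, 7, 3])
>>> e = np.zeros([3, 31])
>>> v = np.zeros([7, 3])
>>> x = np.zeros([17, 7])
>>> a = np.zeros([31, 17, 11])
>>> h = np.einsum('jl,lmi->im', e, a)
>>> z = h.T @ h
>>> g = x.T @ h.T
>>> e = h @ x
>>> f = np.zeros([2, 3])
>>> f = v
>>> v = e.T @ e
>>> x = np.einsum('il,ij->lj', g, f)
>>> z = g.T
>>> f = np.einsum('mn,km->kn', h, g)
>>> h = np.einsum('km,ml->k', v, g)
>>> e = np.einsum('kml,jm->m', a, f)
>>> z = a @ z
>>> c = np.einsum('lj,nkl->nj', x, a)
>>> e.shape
(17,)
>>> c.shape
(31, 3)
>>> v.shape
(7, 7)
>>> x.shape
(11, 3)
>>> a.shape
(31, 17, 11)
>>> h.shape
(7,)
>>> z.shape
(31, 17, 7)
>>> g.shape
(7, 11)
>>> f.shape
(7, 17)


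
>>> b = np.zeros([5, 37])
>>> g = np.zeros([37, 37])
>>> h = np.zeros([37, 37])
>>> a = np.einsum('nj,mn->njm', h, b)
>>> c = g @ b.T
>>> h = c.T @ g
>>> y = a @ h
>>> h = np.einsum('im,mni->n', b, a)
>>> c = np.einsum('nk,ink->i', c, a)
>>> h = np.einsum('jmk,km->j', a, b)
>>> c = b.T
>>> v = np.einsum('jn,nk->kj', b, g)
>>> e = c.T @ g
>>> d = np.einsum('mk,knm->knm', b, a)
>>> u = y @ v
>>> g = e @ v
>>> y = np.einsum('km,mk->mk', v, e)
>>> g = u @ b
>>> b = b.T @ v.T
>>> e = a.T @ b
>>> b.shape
(37, 37)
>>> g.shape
(37, 37, 37)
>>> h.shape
(37,)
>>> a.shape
(37, 37, 5)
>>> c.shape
(37, 5)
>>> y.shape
(5, 37)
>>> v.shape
(37, 5)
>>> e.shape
(5, 37, 37)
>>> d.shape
(37, 37, 5)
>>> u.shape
(37, 37, 5)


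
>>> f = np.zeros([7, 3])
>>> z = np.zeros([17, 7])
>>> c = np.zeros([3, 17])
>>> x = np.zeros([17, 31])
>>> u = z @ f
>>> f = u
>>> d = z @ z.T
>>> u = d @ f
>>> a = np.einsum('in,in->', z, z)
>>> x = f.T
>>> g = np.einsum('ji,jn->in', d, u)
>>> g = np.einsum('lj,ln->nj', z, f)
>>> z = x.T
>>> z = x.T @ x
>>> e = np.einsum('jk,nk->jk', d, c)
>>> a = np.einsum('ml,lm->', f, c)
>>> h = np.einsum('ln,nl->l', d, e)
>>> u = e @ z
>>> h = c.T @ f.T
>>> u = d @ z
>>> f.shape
(17, 3)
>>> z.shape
(17, 17)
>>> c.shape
(3, 17)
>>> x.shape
(3, 17)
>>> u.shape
(17, 17)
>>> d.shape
(17, 17)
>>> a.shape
()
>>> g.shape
(3, 7)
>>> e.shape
(17, 17)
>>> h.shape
(17, 17)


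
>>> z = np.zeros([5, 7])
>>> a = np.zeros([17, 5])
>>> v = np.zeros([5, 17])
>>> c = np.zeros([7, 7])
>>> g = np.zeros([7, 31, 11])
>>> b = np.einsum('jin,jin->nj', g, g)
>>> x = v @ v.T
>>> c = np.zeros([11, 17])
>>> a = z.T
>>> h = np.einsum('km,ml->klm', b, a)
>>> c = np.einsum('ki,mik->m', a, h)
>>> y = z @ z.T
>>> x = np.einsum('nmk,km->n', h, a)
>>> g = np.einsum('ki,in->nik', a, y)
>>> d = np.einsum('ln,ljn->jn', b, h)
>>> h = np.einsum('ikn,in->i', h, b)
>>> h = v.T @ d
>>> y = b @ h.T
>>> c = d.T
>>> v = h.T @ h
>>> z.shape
(5, 7)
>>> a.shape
(7, 5)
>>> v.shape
(7, 7)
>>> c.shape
(7, 5)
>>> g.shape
(5, 5, 7)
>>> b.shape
(11, 7)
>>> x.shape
(11,)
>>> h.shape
(17, 7)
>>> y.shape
(11, 17)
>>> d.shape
(5, 7)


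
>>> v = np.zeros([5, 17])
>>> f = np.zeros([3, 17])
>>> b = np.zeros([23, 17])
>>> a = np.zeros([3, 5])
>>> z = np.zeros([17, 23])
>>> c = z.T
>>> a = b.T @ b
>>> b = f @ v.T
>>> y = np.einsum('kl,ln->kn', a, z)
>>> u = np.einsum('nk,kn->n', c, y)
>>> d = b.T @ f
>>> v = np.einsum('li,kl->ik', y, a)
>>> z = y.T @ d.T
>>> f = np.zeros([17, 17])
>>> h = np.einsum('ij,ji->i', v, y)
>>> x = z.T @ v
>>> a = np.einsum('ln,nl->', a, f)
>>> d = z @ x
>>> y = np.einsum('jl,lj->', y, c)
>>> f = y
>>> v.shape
(23, 17)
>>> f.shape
()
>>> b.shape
(3, 5)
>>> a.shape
()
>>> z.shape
(23, 5)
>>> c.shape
(23, 17)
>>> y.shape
()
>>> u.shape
(23,)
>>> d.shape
(23, 17)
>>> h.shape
(23,)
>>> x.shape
(5, 17)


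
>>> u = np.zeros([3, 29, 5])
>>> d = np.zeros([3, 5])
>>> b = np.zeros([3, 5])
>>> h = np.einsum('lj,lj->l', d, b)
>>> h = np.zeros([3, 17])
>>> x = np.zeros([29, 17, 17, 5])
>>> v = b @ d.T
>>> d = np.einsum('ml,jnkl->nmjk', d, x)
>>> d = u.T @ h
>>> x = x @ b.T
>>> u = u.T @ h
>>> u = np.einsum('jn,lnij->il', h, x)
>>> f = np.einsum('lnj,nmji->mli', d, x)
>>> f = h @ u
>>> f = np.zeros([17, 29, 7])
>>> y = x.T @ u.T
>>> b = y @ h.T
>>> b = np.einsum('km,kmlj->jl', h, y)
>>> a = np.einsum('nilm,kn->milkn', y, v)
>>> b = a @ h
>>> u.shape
(17, 29)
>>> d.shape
(5, 29, 17)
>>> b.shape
(17, 17, 17, 3, 17)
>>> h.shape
(3, 17)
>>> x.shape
(29, 17, 17, 3)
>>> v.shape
(3, 3)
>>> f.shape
(17, 29, 7)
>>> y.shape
(3, 17, 17, 17)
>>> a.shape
(17, 17, 17, 3, 3)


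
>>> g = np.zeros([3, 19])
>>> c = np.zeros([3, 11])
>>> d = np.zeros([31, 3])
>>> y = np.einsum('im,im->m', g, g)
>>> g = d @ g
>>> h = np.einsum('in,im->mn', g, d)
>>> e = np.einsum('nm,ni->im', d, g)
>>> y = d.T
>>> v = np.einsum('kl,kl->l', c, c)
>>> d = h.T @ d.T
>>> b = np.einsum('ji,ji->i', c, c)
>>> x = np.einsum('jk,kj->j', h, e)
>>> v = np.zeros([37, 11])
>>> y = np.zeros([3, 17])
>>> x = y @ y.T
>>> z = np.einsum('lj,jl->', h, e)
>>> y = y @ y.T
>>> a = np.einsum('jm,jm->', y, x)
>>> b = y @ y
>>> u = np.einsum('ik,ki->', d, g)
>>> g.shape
(31, 19)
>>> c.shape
(3, 11)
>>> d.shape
(19, 31)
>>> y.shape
(3, 3)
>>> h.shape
(3, 19)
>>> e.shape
(19, 3)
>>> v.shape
(37, 11)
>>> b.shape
(3, 3)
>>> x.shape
(3, 3)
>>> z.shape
()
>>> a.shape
()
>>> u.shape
()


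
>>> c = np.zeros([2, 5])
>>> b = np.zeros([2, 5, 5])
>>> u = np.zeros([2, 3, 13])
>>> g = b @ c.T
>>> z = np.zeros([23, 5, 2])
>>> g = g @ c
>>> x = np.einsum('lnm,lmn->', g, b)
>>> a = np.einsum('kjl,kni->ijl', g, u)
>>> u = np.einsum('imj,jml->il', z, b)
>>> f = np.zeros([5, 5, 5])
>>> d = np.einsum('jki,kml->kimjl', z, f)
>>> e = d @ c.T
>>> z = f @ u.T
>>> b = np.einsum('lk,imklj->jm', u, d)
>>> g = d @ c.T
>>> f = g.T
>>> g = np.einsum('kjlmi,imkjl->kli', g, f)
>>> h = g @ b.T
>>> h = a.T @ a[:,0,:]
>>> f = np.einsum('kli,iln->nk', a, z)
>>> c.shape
(2, 5)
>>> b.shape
(5, 2)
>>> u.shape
(23, 5)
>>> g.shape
(5, 5, 2)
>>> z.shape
(5, 5, 23)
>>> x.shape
()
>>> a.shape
(13, 5, 5)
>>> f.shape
(23, 13)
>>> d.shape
(5, 2, 5, 23, 5)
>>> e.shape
(5, 2, 5, 23, 2)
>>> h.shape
(5, 5, 5)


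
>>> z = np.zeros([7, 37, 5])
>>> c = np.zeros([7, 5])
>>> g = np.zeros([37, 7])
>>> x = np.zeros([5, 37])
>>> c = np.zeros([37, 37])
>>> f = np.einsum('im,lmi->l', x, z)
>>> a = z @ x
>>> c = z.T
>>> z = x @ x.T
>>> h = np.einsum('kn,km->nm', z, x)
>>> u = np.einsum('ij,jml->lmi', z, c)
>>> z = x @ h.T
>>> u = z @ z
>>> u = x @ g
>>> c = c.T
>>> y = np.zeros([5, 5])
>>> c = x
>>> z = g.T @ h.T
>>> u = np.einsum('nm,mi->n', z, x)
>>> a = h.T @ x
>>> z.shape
(7, 5)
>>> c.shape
(5, 37)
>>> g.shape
(37, 7)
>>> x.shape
(5, 37)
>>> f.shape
(7,)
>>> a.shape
(37, 37)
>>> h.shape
(5, 37)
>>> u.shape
(7,)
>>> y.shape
(5, 5)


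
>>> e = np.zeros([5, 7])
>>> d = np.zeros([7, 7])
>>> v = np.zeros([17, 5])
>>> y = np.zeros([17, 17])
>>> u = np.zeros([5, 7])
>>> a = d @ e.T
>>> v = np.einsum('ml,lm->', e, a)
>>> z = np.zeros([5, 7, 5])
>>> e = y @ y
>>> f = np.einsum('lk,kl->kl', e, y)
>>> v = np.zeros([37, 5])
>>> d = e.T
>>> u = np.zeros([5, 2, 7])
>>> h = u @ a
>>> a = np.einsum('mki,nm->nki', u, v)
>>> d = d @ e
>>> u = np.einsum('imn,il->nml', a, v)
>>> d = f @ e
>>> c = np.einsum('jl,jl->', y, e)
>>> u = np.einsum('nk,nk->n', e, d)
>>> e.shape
(17, 17)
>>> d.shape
(17, 17)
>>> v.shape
(37, 5)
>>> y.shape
(17, 17)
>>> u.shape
(17,)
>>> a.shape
(37, 2, 7)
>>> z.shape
(5, 7, 5)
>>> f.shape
(17, 17)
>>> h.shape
(5, 2, 5)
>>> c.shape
()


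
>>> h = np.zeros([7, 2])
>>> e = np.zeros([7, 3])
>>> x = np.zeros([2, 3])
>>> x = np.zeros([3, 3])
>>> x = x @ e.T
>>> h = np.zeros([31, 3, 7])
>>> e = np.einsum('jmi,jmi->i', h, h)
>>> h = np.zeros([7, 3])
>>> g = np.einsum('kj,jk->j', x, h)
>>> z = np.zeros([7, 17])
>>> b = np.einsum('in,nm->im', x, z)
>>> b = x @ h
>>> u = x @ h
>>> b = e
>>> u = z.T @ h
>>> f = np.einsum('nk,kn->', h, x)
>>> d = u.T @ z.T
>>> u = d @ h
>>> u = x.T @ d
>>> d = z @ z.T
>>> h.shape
(7, 3)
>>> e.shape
(7,)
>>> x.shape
(3, 7)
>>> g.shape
(7,)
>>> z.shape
(7, 17)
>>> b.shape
(7,)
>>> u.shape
(7, 7)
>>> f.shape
()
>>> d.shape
(7, 7)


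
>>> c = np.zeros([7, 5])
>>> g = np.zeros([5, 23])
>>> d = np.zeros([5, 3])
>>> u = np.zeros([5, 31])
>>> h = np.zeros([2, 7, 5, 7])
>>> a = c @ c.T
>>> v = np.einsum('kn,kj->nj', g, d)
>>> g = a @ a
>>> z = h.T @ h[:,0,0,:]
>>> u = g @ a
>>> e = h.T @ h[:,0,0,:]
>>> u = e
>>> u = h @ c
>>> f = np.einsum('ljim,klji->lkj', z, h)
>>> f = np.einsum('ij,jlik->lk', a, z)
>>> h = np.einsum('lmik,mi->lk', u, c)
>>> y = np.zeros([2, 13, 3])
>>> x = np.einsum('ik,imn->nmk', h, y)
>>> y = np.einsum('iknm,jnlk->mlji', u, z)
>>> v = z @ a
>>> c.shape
(7, 5)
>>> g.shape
(7, 7)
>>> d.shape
(5, 3)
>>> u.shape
(2, 7, 5, 5)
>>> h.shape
(2, 5)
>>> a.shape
(7, 7)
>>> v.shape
(7, 5, 7, 7)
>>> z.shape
(7, 5, 7, 7)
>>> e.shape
(7, 5, 7, 7)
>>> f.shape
(5, 7)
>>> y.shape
(5, 7, 7, 2)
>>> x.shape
(3, 13, 5)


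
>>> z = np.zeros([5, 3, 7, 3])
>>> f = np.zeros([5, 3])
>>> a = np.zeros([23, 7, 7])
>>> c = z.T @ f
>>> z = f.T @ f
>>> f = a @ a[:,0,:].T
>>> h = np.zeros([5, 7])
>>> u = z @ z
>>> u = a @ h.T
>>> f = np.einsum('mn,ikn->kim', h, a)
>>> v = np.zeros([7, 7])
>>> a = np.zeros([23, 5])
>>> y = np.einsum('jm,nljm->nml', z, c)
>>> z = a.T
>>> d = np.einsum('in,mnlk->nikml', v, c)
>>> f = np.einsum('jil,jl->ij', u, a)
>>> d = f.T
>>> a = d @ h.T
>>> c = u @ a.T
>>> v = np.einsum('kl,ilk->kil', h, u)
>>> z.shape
(5, 23)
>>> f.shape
(7, 23)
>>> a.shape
(23, 5)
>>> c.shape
(23, 7, 23)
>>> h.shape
(5, 7)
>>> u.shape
(23, 7, 5)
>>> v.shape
(5, 23, 7)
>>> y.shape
(3, 3, 7)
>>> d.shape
(23, 7)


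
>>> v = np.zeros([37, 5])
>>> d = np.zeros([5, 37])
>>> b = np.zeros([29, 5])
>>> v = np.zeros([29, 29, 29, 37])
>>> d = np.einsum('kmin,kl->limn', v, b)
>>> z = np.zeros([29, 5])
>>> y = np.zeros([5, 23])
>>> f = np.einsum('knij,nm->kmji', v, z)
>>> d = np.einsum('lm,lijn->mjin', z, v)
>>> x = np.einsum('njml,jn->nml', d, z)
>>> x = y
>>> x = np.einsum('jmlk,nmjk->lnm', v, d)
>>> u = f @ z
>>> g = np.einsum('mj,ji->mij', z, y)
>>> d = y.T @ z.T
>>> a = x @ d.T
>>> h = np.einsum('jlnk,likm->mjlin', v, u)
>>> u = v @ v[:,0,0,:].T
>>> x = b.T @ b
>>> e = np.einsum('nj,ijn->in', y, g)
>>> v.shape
(29, 29, 29, 37)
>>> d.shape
(23, 29)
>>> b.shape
(29, 5)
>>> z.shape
(29, 5)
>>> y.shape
(5, 23)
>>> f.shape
(29, 5, 37, 29)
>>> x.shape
(5, 5)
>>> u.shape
(29, 29, 29, 29)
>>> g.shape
(29, 23, 5)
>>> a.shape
(29, 5, 23)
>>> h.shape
(5, 29, 29, 5, 29)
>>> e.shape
(29, 5)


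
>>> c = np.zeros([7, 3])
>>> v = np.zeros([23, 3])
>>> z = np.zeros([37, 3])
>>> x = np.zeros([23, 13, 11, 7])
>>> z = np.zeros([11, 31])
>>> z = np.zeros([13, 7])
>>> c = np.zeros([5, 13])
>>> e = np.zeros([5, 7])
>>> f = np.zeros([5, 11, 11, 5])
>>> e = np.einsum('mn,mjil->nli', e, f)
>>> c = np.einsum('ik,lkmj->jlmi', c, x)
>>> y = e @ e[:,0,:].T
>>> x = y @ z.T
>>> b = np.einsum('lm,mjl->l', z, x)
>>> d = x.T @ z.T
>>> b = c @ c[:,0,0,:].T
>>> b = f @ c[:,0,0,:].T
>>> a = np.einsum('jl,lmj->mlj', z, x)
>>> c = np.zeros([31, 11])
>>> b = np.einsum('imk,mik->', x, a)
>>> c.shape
(31, 11)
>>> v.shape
(23, 3)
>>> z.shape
(13, 7)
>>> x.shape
(7, 5, 13)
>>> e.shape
(7, 5, 11)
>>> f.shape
(5, 11, 11, 5)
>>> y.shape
(7, 5, 7)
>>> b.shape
()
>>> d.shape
(13, 5, 13)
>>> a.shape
(5, 7, 13)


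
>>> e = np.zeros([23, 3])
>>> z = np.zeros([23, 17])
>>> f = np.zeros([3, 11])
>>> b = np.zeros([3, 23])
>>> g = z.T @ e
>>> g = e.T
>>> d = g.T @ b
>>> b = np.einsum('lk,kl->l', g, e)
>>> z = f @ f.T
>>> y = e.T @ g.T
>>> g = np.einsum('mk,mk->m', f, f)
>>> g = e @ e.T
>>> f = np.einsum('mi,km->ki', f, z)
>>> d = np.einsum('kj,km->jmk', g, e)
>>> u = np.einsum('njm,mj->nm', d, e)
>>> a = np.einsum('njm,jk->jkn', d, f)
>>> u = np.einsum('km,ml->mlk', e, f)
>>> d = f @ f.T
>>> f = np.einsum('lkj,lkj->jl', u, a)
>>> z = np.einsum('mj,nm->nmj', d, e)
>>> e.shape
(23, 3)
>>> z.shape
(23, 3, 3)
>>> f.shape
(23, 3)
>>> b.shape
(3,)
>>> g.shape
(23, 23)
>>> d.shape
(3, 3)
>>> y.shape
(3, 3)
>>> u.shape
(3, 11, 23)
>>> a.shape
(3, 11, 23)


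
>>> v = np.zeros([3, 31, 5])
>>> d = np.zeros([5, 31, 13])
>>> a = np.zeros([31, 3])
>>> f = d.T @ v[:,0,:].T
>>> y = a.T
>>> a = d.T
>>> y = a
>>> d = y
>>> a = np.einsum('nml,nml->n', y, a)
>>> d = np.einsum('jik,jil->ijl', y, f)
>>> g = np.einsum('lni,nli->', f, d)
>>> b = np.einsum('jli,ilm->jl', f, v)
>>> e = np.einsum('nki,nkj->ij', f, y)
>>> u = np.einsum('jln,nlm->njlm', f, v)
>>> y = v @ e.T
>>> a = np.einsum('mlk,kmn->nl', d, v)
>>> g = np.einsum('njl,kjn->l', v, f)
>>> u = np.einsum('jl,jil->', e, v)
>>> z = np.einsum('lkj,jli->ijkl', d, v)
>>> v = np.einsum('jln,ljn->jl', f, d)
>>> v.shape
(13, 31)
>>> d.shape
(31, 13, 3)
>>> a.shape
(5, 13)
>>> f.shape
(13, 31, 3)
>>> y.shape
(3, 31, 3)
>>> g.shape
(5,)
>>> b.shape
(13, 31)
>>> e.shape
(3, 5)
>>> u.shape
()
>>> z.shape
(5, 3, 13, 31)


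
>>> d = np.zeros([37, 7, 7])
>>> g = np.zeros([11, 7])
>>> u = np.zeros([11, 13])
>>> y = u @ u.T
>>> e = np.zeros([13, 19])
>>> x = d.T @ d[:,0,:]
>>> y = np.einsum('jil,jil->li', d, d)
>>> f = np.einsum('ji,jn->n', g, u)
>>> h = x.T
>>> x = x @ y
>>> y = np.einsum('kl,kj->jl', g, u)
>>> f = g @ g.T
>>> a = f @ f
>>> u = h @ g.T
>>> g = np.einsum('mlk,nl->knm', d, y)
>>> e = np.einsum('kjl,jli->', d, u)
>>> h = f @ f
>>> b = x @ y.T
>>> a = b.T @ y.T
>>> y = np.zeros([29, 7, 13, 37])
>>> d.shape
(37, 7, 7)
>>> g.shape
(7, 13, 37)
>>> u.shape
(7, 7, 11)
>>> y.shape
(29, 7, 13, 37)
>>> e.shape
()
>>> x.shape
(7, 7, 7)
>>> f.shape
(11, 11)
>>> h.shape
(11, 11)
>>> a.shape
(13, 7, 13)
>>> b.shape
(7, 7, 13)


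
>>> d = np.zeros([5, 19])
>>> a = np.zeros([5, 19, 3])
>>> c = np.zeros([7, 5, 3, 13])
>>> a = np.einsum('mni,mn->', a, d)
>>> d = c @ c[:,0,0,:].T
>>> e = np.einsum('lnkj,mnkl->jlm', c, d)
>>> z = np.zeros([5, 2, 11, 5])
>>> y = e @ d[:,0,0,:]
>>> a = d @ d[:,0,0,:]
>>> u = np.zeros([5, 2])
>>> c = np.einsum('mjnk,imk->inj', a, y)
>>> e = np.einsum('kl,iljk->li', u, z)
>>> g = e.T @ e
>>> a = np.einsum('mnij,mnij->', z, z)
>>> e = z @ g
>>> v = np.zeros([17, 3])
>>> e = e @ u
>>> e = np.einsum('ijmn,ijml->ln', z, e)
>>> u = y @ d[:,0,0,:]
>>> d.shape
(7, 5, 3, 7)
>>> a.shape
()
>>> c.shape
(13, 3, 5)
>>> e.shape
(2, 5)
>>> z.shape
(5, 2, 11, 5)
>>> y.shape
(13, 7, 7)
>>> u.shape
(13, 7, 7)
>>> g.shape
(5, 5)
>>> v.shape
(17, 3)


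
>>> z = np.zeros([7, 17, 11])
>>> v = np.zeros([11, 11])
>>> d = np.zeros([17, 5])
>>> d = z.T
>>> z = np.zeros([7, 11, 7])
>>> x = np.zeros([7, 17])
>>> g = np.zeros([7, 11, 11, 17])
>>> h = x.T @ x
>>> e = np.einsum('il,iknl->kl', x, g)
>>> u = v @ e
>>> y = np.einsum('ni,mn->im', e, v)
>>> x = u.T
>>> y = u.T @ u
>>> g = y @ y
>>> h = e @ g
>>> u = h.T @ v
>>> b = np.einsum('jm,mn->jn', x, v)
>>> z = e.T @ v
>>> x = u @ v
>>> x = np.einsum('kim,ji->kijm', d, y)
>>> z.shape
(17, 11)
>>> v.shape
(11, 11)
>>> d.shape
(11, 17, 7)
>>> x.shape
(11, 17, 17, 7)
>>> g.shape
(17, 17)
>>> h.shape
(11, 17)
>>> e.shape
(11, 17)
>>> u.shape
(17, 11)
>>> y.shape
(17, 17)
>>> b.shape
(17, 11)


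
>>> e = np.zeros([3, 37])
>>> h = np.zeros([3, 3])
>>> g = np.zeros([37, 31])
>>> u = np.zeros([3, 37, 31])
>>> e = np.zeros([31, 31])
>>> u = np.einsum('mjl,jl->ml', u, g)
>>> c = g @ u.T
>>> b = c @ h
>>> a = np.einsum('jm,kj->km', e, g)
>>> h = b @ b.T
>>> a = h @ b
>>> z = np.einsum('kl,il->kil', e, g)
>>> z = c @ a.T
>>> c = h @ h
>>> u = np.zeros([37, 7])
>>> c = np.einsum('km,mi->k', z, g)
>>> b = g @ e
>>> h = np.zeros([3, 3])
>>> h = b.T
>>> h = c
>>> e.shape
(31, 31)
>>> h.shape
(37,)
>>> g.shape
(37, 31)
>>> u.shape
(37, 7)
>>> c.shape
(37,)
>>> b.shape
(37, 31)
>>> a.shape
(37, 3)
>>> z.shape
(37, 37)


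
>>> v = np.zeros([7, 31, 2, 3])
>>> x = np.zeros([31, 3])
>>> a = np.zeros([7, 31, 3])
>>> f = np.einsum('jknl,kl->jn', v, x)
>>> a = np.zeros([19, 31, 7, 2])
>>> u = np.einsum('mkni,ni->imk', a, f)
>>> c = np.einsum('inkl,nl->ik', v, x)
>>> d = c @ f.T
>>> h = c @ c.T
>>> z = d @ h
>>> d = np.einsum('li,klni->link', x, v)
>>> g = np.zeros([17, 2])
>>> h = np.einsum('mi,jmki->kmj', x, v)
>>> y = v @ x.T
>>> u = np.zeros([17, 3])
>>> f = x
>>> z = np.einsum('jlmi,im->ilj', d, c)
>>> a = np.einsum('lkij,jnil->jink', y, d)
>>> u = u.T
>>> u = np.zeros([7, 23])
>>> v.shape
(7, 31, 2, 3)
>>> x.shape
(31, 3)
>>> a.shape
(31, 2, 3, 31)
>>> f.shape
(31, 3)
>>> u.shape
(7, 23)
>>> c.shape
(7, 2)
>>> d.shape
(31, 3, 2, 7)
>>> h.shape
(2, 31, 7)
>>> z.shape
(7, 3, 31)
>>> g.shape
(17, 2)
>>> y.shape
(7, 31, 2, 31)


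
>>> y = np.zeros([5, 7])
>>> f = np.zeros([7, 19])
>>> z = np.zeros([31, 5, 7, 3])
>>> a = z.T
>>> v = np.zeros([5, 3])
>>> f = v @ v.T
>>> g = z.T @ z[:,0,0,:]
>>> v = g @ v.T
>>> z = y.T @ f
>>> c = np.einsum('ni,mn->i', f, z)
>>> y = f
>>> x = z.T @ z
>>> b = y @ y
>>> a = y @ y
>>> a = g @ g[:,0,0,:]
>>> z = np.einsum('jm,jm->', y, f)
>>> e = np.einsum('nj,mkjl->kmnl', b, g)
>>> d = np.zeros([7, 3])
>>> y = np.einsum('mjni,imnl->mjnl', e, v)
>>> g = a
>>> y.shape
(7, 3, 5, 5)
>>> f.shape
(5, 5)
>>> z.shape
()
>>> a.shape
(3, 7, 5, 3)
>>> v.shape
(3, 7, 5, 5)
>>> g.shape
(3, 7, 5, 3)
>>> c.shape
(5,)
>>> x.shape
(5, 5)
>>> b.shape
(5, 5)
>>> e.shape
(7, 3, 5, 3)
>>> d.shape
(7, 3)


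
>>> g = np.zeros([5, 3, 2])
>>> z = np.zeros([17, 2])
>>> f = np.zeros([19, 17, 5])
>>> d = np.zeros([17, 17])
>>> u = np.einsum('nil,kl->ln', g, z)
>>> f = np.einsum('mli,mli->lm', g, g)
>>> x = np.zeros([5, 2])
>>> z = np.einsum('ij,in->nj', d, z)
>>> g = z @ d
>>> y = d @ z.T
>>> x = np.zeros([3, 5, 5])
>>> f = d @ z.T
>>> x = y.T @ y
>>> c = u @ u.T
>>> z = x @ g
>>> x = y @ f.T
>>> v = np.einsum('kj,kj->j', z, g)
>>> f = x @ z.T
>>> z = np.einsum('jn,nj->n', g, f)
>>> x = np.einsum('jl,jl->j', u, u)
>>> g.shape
(2, 17)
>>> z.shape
(17,)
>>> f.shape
(17, 2)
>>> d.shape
(17, 17)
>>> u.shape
(2, 5)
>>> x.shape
(2,)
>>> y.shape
(17, 2)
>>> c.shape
(2, 2)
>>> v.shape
(17,)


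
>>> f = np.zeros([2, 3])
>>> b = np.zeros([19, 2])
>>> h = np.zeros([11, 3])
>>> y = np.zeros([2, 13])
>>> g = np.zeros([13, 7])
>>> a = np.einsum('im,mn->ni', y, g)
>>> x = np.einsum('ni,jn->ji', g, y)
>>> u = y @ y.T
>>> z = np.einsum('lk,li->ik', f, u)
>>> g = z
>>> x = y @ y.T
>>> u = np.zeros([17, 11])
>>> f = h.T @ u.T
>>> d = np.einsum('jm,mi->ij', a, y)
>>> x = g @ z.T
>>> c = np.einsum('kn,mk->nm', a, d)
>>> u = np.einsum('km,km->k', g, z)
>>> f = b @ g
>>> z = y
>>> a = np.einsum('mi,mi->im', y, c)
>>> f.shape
(19, 3)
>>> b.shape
(19, 2)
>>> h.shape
(11, 3)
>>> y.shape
(2, 13)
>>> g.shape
(2, 3)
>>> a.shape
(13, 2)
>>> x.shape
(2, 2)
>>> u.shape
(2,)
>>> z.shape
(2, 13)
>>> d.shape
(13, 7)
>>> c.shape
(2, 13)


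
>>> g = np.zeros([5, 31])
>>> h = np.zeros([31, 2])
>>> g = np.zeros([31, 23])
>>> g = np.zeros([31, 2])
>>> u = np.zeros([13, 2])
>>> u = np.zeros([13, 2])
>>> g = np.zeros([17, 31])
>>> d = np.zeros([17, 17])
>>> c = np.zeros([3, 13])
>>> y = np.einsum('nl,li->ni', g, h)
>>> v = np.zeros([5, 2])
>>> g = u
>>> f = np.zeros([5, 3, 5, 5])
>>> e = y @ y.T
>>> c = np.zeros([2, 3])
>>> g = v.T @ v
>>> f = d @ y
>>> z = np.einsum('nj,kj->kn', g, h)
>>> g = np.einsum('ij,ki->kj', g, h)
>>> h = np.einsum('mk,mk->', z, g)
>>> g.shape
(31, 2)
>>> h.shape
()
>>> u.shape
(13, 2)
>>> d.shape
(17, 17)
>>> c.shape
(2, 3)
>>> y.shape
(17, 2)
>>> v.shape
(5, 2)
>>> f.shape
(17, 2)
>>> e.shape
(17, 17)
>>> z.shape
(31, 2)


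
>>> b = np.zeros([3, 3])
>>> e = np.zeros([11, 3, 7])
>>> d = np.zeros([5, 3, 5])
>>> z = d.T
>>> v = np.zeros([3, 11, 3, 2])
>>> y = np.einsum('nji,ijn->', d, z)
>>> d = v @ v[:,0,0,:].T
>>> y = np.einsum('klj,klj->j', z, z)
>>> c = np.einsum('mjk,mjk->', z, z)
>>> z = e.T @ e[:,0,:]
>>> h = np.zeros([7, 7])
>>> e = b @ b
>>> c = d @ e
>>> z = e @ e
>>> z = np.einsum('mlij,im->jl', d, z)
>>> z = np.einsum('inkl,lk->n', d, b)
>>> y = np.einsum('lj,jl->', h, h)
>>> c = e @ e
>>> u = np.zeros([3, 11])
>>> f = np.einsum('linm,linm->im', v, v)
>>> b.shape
(3, 3)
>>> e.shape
(3, 3)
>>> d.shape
(3, 11, 3, 3)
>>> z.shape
(11,)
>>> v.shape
(3, 11, 3, 2)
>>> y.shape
()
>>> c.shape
(3, 3)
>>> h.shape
(7, 7)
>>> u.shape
(3, 11)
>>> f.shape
(11, 2)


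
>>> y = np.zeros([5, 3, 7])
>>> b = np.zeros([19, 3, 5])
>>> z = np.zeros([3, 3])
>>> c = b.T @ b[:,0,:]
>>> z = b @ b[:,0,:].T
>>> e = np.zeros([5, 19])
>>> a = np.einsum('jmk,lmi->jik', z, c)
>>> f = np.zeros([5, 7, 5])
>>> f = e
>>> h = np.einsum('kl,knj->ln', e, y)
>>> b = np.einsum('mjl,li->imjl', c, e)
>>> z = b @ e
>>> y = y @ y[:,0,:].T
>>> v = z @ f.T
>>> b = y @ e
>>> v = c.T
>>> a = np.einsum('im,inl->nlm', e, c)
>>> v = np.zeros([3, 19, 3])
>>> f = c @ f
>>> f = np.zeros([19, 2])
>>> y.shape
(5, 3, 5)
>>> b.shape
(5, 3, 19)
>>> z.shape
(19, 5, 3, 19)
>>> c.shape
(5, 3, 5)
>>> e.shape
(5, 19)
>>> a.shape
(3, 5, 19)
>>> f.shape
(19, 2)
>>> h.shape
(19, 3)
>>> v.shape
(3, 19, 3)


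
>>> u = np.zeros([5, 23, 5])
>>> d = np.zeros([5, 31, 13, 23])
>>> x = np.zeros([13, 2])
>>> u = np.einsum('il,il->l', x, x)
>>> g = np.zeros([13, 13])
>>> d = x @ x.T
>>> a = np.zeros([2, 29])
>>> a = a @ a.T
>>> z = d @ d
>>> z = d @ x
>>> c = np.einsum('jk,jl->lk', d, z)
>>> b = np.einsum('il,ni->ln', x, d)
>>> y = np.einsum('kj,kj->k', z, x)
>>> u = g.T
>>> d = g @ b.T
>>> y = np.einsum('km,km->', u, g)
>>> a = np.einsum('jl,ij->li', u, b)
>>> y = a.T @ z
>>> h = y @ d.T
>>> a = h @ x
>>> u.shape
(13, 13)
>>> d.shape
(13, 2)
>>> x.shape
(13, 2)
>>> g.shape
(13, 13)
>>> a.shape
(2, 2)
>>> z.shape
(13, 2)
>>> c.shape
(2, 13)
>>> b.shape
(2, 13)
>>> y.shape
(2, 2)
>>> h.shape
(2, 13)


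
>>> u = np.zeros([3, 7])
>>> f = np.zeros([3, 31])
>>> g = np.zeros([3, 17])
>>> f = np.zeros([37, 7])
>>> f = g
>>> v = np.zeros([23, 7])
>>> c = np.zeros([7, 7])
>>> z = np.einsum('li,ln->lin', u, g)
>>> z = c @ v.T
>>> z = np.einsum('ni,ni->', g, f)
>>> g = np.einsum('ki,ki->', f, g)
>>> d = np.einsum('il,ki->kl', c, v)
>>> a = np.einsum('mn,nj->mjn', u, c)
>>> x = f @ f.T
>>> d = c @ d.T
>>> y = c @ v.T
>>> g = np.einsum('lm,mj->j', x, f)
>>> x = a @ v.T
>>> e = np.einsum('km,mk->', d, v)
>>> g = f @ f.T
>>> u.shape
(3, 7)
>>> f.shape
(3, 17)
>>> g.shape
(3, 3)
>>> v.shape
(23, 7)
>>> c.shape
(7, 7)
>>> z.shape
()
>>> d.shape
(7, 23)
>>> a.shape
(3, 7, 7)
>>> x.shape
(3, 7, 23)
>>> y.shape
(7, 23)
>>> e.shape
()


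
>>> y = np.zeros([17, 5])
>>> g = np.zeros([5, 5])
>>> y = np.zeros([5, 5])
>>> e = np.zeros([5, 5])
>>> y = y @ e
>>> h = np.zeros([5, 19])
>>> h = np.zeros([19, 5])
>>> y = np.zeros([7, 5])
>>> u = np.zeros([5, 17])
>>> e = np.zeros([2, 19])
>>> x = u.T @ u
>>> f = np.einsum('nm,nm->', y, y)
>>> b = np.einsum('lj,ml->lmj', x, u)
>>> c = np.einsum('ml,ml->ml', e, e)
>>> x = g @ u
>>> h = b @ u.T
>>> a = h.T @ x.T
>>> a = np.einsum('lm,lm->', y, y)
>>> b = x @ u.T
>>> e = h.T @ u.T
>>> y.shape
(7, 5)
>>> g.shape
(5, 5)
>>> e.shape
(5, 5, 5)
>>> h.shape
(17, 5, 5)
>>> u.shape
(5, 17)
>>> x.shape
(5, 17)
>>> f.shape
()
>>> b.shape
(5, 5)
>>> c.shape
(2, 19)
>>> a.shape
()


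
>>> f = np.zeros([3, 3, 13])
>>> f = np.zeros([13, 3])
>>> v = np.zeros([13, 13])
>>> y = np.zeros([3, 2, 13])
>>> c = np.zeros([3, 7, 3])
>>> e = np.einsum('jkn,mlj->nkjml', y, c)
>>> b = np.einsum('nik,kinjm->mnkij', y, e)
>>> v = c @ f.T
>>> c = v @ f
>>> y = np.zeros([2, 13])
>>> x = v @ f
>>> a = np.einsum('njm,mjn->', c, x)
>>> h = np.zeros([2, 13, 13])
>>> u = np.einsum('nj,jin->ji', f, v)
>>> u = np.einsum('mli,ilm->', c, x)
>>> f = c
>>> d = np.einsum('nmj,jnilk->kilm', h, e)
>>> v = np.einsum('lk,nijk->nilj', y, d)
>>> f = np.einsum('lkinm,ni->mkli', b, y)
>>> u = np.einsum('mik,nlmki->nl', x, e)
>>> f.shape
(3, 3, 7, 13)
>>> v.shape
(7, 3, 2, 3)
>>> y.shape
(2, 13)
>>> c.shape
(3, 7, 3)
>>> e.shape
(13, 2, 3, 3, 7)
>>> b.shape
(7, 3, 13, 2, 3)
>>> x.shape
(3, 7, 3)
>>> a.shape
()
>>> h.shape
(2, 13, 13)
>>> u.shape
(13, 2)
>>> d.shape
(7, 3, 3, 13)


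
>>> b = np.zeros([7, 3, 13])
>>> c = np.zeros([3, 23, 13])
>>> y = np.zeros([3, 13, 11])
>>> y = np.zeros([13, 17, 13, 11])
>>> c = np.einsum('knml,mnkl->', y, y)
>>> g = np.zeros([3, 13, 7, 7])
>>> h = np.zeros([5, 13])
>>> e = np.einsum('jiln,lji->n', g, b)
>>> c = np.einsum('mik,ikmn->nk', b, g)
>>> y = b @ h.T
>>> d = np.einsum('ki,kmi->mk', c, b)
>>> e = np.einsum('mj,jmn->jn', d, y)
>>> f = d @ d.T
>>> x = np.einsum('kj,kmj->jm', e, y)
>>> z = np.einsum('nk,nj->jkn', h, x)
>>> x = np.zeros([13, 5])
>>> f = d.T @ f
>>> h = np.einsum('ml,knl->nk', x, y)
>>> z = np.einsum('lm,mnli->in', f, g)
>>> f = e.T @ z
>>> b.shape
(7, 3, 13)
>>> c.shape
(7, 13)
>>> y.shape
(7, 3, 5)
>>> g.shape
(3, 13, 7, 7)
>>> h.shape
(3, 7)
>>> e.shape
(7, 5)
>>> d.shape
(3, 7)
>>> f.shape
(5, 13)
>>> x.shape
(13, 5)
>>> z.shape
(7, 13)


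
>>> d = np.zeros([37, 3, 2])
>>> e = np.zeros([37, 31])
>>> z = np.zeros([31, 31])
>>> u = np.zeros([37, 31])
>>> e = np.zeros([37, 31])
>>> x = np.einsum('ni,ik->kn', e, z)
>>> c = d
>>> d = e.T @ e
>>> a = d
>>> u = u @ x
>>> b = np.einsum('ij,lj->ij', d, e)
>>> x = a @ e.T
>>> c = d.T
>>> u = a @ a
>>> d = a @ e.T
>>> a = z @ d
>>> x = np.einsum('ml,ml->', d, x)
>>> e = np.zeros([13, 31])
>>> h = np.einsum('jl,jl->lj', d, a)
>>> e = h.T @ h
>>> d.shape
(31, 37)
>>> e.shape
(31, 31)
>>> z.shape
(31, 31)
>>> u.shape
(31, 31)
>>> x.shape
()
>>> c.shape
(31, 31)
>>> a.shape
(31, 37)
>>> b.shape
(31, 31)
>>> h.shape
(37, 31)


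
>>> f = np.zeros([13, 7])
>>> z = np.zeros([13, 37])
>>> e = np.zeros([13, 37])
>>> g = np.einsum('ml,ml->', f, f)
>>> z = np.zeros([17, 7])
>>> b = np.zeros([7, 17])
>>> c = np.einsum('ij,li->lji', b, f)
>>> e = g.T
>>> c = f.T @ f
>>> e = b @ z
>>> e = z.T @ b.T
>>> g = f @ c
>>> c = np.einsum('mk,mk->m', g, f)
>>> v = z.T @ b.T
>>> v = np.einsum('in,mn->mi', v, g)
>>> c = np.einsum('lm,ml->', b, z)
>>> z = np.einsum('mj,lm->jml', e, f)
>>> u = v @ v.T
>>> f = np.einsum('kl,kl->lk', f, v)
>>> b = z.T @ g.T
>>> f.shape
(7, 13)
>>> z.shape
(7, 7, 13)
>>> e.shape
(7, 7)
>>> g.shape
(13, 7)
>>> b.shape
(13, 7, 13)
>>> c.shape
()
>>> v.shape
(13, 7)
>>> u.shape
(13, 13)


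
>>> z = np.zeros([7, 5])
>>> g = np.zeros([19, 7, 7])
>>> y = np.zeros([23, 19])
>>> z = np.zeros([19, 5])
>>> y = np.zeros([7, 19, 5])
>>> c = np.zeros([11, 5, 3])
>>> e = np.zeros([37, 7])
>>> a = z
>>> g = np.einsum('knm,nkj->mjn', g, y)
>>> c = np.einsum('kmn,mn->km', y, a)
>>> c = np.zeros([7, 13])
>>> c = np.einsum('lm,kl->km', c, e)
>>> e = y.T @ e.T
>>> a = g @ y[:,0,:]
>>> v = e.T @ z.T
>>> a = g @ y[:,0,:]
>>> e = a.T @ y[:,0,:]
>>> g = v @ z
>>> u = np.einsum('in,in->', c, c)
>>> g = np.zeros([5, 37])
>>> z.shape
(19, 5)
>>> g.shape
(5, 37)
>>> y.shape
(7, 19, 5)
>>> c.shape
(37, 13)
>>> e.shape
(5, 5, 5)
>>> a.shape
(7, 5, 5)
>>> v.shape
(37, 19, 19)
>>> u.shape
()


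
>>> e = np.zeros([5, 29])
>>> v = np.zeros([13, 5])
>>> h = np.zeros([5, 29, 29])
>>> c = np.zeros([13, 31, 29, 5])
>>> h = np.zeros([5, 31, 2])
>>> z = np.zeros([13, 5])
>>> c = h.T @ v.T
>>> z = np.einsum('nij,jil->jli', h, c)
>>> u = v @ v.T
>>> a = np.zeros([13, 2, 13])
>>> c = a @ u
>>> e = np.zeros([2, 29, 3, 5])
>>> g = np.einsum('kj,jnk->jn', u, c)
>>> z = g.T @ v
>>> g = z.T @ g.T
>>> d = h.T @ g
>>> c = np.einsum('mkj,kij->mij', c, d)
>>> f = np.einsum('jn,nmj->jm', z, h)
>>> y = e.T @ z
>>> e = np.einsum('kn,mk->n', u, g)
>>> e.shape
(13,)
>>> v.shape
(13, 5)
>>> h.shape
(5, 31, 2)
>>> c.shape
(13, 31, 13)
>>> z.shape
(2, 5)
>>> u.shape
(13, 13)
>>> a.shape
(13, 2, 13)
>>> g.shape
(5, 13)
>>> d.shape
(2, 31, 13)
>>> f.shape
(2, 31)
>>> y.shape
(5, 3, 29, 5)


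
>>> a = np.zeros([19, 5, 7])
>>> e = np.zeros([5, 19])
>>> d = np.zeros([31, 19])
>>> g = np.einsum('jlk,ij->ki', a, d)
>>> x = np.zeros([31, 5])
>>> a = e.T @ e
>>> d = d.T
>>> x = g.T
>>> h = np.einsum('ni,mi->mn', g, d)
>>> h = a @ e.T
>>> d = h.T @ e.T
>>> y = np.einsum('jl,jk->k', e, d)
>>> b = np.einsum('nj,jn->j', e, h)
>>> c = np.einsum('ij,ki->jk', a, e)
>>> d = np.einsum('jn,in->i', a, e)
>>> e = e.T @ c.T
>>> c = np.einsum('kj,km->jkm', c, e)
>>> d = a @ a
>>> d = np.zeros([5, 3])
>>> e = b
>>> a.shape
(19, 19)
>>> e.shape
(19,)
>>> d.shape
(5, 3)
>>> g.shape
(7, 31)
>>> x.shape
(31, 7)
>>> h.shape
(19, 5)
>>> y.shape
(5,)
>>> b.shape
(19,)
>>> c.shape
(5, 19, 19)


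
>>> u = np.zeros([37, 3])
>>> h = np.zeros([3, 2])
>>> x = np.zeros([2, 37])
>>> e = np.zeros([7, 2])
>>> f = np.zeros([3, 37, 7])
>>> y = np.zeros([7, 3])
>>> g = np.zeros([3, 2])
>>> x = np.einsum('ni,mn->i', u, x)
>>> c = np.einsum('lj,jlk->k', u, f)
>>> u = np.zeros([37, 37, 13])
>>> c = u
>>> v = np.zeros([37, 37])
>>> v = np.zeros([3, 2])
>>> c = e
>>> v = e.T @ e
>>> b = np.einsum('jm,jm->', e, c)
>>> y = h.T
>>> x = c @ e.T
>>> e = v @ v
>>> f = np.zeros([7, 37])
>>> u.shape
(37, 37, 13)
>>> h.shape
(3, 2)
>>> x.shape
(7, 7)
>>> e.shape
(2, 2)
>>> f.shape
(7, 37)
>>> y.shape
(2, 3)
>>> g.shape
(3, 2)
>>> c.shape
(7, 2)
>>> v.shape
(2, 2)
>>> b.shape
()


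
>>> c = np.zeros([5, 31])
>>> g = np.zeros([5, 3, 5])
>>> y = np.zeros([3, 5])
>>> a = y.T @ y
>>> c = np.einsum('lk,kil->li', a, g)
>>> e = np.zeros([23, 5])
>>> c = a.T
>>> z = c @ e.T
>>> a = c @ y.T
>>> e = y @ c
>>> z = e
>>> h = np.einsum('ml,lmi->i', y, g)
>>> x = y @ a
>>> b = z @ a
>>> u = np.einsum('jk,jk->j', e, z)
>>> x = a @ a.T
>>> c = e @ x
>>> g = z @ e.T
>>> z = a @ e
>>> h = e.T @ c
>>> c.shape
(3, 5)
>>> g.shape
(3, 3)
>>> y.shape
(3, 5)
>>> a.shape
(5, 3)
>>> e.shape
(3, 5)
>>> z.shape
(5, 5)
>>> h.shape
(5, 5)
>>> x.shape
(5, 5)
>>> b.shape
(3, 3)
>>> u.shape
(3,)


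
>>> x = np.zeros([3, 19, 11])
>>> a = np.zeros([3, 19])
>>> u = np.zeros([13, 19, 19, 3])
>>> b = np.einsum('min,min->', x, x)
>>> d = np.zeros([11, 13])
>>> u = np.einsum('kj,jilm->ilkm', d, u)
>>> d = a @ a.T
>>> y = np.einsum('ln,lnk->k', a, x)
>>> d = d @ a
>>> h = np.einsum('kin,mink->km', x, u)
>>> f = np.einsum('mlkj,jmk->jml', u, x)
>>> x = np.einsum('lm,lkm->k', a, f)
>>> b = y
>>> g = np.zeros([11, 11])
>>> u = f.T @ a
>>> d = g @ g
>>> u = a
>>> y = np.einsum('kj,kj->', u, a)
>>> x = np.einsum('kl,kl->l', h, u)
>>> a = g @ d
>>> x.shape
(19,)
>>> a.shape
(11, 11)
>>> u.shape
(3, 19)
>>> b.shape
(11,)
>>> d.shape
(11, 11)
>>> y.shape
()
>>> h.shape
(3, 19)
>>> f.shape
(3, 19, 19)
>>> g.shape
(11, 11)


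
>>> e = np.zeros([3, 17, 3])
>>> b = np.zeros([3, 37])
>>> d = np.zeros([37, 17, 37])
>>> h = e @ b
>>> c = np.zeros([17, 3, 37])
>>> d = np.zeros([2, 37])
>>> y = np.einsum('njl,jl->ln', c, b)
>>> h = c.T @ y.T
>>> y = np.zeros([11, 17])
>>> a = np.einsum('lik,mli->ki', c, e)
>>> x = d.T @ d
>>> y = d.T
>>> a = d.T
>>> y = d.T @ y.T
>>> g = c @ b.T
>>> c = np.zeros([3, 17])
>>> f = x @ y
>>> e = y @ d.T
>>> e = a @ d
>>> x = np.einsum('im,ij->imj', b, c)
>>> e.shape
(37, 37)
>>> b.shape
(3, 37)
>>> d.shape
(2, 37)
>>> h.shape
(37, 3, 37)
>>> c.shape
(3, 17)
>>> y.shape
(37, 37)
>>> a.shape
(37, 2)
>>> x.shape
(3, 37, 17)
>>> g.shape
(17, 3, 3)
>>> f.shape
(37, 37)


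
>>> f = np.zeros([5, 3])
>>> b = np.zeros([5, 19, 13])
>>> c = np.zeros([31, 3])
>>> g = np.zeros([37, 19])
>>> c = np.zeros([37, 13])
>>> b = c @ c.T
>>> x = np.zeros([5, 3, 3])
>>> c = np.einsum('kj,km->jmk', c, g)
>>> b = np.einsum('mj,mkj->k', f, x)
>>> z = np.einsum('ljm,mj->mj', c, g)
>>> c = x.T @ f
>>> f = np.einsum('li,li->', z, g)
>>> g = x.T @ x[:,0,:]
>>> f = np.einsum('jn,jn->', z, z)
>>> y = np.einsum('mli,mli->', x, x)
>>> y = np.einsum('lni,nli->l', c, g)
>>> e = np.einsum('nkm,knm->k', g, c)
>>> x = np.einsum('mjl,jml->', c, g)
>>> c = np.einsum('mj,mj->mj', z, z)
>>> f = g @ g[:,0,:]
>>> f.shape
(3, 3, 3)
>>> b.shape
(3,)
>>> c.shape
(37, 19)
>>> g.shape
(3, 3, 3)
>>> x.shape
()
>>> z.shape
(37, 19)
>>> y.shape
(3,)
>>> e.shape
(3,)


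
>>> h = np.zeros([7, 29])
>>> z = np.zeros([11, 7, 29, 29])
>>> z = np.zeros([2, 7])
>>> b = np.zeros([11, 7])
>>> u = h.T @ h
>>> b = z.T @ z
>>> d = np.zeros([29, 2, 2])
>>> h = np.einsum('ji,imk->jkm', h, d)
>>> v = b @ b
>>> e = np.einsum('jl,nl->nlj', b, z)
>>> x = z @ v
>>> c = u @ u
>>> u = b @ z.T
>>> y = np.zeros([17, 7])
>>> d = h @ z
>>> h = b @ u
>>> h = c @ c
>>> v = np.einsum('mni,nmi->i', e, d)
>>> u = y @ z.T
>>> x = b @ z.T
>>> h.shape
(29, 29)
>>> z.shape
(2, 7)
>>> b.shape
(7, 7)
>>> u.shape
(17, 2)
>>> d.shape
(7, 2, 7)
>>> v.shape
(7,)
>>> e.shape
(2, 7, 7)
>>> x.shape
(7, 2)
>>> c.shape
(29, 29)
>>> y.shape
(17, 7)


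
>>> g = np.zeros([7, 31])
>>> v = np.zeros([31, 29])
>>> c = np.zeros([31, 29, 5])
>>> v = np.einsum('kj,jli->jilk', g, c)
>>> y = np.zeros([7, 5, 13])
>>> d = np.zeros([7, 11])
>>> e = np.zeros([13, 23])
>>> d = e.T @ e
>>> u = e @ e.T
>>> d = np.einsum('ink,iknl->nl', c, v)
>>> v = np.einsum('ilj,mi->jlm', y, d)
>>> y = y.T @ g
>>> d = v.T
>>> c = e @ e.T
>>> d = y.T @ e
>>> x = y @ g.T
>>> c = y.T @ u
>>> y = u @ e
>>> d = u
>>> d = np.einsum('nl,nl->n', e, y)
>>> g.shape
(7, 31)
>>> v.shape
(13, 5, 29)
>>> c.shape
(31, 5, 13)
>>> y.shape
(13, 23)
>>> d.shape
(13,)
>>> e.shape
(13, 23)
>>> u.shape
(13, 13)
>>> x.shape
(13, 5, 7)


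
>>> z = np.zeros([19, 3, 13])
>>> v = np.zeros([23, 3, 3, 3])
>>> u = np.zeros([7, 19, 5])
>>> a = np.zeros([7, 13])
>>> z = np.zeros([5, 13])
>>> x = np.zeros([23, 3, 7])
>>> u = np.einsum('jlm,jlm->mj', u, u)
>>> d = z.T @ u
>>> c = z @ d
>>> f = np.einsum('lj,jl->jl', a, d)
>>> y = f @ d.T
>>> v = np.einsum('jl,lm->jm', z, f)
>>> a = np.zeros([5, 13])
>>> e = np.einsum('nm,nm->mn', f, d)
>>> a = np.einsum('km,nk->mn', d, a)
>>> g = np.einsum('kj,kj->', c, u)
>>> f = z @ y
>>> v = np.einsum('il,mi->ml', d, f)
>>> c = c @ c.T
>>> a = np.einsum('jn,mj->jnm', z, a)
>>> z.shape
(5, 13)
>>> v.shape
(5, 7)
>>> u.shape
(5, 7)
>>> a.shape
(5, 13, 7)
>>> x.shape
(23, 3, 7)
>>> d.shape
(13, 7)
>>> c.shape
(5, 5)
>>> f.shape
(5, 13)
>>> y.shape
(13, 13)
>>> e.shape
(7, 13)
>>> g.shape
()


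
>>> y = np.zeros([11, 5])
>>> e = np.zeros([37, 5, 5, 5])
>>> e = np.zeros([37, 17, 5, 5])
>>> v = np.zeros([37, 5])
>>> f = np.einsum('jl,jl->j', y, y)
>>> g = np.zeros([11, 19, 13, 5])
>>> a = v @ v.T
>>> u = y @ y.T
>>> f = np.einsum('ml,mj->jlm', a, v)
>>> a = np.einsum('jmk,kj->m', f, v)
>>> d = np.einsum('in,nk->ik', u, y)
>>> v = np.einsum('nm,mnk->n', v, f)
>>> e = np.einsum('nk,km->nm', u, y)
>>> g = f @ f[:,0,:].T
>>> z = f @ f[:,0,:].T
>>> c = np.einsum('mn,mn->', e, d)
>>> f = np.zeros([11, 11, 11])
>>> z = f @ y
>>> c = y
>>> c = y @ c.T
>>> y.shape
(11, 5)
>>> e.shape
(11, 5)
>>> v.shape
(37,)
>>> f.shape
(11, 11, 11)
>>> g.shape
(5, 37, 5)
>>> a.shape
(37,)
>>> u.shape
(11, 11)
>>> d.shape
(11, 5)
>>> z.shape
(11, 11, 5)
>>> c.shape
(11, 11)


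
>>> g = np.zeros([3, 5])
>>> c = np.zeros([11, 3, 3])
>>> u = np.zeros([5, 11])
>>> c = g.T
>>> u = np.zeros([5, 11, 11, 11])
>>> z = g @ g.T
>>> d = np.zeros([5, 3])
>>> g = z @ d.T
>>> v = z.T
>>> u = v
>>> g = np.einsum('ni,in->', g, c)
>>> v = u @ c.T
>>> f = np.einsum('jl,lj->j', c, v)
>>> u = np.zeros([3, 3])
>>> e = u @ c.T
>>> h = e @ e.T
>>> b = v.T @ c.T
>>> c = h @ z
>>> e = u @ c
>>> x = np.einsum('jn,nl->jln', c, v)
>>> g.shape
()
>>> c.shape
(3, 3)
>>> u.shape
(3, 3)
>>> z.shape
(3, 3)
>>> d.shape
(5, 3)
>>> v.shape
(3, 5)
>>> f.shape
(5,)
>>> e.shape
(3, 3)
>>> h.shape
(3, 3)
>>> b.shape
(5, 5)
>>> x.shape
(3, 5, 3)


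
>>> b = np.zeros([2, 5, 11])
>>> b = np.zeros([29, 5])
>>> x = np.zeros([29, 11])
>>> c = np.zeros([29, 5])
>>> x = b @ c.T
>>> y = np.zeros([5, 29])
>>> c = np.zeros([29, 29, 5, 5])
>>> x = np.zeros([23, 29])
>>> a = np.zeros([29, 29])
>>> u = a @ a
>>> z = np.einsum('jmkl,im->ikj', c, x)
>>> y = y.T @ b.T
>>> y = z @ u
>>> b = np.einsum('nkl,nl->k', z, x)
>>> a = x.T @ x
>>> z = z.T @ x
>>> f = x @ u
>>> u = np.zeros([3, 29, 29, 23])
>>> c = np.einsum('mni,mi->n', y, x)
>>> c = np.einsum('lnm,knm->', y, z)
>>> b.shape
(5,)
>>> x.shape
(23, 29)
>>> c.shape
()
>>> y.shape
(23, 5, 29)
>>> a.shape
(29, 29)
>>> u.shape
(3, 29, 29, 23)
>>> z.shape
(29, 5, 29)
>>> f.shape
(23, 29)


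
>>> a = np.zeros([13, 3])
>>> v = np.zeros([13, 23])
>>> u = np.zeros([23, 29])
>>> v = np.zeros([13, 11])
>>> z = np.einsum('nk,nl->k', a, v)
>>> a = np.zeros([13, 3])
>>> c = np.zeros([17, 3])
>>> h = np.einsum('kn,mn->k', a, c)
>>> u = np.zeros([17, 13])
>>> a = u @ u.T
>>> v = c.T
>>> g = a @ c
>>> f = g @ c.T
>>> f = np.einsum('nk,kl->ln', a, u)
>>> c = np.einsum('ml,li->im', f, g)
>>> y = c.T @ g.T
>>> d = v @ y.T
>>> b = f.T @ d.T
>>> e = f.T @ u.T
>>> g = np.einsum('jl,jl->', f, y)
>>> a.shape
(17, 17)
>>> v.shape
(3, 17)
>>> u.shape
(17, 13)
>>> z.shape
(3,)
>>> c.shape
(3, 13)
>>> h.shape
(13,)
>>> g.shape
()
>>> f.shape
(13, 17)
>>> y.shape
(13, 17)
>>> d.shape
(3, 13)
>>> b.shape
(17, 3)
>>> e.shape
(17, 17)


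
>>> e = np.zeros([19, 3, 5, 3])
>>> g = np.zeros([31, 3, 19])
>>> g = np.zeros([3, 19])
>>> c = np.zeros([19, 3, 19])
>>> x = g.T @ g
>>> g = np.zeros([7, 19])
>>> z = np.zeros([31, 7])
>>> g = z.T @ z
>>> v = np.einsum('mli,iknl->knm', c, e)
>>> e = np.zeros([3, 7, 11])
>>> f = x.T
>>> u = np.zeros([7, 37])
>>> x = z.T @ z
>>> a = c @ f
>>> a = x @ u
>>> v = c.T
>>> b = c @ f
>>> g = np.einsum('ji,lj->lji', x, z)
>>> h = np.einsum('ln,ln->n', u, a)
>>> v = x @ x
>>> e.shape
(3, 7, 11)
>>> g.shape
(31, 7, 7)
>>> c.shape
(19, 3, 19)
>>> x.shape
(7, 7)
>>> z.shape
(31, 7)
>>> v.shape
(7, 7)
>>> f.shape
(19, 19)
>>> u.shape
(7, 37)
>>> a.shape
(7, 37)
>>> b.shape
(19, 3, 19)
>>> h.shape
(37,)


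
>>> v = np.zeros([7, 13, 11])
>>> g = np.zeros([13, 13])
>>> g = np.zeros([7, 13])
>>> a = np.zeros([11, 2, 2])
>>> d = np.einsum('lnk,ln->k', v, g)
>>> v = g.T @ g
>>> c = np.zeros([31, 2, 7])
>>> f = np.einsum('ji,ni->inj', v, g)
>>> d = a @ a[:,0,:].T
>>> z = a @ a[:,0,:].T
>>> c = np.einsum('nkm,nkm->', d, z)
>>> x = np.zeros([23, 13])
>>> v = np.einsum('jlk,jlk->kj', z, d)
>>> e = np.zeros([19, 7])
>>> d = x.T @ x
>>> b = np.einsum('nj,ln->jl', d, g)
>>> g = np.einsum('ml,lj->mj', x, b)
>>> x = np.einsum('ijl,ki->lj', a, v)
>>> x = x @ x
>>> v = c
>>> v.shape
()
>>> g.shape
(23, 7)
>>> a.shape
(11, 2, 2)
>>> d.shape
(13, 13)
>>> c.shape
()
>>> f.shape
(13, 7, 13)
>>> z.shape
(11, 2, 11)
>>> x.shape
(2, 2)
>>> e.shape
(19, 7)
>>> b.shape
(13, 7)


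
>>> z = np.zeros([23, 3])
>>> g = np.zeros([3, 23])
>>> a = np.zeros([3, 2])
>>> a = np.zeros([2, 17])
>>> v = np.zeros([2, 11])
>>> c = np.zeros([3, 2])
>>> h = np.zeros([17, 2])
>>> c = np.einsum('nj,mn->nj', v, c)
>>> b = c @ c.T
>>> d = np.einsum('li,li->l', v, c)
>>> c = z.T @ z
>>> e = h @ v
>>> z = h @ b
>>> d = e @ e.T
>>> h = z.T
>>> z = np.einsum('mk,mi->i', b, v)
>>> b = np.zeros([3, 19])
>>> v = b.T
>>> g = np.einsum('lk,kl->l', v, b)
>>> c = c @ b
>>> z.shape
(11,)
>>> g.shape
(19,)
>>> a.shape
(2, 17)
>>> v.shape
(19, 3)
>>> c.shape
(3, 19)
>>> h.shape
(2, 17)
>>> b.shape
(3, 19)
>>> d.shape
(17, 17)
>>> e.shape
(17, 11)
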